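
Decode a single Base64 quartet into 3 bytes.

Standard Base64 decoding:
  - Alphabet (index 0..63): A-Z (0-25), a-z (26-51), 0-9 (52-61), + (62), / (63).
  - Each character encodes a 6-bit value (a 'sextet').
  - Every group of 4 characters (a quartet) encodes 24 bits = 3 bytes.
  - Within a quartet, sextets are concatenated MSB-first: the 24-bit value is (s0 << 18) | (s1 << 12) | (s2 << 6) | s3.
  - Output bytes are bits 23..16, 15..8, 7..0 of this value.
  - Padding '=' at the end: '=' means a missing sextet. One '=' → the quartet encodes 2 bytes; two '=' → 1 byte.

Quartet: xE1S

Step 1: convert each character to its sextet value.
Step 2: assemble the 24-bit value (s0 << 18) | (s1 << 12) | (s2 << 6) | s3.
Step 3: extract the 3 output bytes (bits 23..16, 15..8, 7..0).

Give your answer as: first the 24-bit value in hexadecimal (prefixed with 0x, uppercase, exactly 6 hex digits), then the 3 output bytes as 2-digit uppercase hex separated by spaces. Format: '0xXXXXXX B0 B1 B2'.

Answer: 0xC44D52 C4 4D 52

Derivation:
Sextets: x=49, E=4, 1=53, S=18
24-bit: (49<<18) | (4<<12) | (53<<6) | 18
      = 0xC40000 | 0x004000 | 0x000D40 | 0x000012
      = 0xC44D52
Bytes: (v>>16)&0xFF=C4, (v>>8)&0xFF=4D, v&0xFF=52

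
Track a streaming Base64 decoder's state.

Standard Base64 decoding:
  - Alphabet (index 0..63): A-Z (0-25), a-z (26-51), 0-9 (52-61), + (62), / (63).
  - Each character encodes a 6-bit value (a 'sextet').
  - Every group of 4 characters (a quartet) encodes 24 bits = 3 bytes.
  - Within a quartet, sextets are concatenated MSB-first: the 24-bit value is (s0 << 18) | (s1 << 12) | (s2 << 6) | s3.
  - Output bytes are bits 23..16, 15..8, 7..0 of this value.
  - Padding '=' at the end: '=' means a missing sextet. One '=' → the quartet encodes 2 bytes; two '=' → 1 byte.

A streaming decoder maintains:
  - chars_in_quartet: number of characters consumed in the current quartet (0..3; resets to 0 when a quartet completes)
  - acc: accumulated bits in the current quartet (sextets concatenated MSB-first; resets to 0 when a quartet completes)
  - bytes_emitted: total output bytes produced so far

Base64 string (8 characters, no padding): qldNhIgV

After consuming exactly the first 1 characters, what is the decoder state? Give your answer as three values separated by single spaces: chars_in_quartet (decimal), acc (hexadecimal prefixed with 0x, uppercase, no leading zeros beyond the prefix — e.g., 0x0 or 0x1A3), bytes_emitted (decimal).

Answer: 1 0x2A 0

Derivation:
After char 0 ('q'=42): chars_in_quartet=1 acc=0x2A bytes_emitted=0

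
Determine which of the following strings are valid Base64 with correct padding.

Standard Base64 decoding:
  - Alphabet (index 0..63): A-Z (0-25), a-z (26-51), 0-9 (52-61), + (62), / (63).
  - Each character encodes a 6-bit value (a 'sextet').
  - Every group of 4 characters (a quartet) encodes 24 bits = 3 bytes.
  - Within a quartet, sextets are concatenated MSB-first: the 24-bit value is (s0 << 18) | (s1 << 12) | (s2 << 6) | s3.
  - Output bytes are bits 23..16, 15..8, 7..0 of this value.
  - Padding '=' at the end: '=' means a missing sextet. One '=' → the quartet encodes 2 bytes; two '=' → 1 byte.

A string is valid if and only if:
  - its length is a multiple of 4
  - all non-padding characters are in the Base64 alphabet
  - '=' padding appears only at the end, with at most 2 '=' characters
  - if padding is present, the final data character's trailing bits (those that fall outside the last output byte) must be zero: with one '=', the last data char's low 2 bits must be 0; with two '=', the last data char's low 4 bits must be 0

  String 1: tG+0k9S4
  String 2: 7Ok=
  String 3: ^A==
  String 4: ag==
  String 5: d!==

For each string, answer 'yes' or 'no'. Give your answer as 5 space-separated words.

Answer: yes yes no yes no

Derivation:
String 1: 'tG+0k9S4' → valid
String 2: '7Ok=' → valid
String 3: '^A==' → invalid (bad char(s): ['^'])
String 4: 'ag==' → valid
String 5: 'd!==' → invalid (bad char(s): ['!'])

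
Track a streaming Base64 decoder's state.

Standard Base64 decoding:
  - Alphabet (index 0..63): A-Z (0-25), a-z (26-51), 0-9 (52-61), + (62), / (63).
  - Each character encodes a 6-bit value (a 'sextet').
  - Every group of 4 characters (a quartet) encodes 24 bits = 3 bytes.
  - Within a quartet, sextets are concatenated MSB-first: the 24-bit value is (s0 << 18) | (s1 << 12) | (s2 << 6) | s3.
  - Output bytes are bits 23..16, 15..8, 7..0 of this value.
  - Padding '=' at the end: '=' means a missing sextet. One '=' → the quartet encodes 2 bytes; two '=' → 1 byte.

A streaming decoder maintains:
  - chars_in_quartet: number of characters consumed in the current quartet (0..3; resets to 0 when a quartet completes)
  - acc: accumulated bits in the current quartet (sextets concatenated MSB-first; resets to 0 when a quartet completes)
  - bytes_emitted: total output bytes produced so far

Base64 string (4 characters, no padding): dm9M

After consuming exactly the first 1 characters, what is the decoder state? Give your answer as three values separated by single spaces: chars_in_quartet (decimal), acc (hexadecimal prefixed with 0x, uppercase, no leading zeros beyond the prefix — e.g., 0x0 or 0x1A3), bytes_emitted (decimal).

Answer: 1 0x1D 0

Derivation:
After char 0 ('d'=29): chars_in_quartet=1 acc=0x1D bytes_emitted=0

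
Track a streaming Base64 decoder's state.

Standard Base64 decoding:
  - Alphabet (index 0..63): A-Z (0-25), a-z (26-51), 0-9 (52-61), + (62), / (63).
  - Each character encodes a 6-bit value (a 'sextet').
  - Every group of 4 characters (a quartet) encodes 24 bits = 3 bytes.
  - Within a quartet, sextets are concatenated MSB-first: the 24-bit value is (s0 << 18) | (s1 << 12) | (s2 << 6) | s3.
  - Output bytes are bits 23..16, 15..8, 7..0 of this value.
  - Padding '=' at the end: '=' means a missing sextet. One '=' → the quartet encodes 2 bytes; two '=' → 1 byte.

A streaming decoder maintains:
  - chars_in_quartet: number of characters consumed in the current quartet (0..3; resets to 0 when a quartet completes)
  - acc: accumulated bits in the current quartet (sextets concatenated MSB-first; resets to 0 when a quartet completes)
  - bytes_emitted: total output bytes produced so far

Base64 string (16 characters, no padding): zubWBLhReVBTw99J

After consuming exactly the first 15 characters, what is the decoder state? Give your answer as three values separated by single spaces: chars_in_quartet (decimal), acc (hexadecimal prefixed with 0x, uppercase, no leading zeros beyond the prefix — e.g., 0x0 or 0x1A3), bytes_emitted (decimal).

Answer: 3 0x30F7D 9

Derivation:
After char 0 ('z'=51): chars_in_quartet=1 acc=0x33 bytes_emitted=0
After char 1 ('u'=46): chars_in_quartet=2 acc=0xCEE bytes_emitted=0
After char 2 ('b'=27): chars_in_quartet=3 acc=0x33B9B bytes_emitted=0
After char 3 ('W'=22): chars_in_quartet=4 acc=0xCEE6D6 -> emit CE E6 D6, reset; bytes_emitted=3
After char 4 ('B'=1): chars_in_quartet=1 acc=0x1 bytes_emitted=3
After char 5 ('L'=11): chars_in_quartet=2 acc=0x4B bytes_emitted=3
After char 6 ('h'=33): chars_in_quartet=3 acc=0x12E1 bytes_emitted=3
After char 7 ('R'=17): chars_in_quartet=4 acc=0x4B851 -> emit 04 B8 51, reset; bytes_emitted=6
After char 8 ('e'=30): chars_in_quartet=1 acc=0x1E bytes_emitted=6
After char 9 ('V'=21): chars_in_quartet=2 acc=0x795 bytes_emitted=6
After char 10 ('B'=1): chars_in_quartet=3 acc=0x1E541 bytes_emitted=6
After char 11 ('T'=19): chars_in_quartet=4 acc=0x795053 -> emit 79 50 53, reset; bytes_emitted=9
After char 12 ('w'=48): chars_in_quartet=1 acc=0x30 bytes_emitted=9
After char 13 ('9'=61): chars_in_quartet=2 acc=0xC3D bytes_emitted=9
After char 14 ('9'=61): chars_in_quartet=3 acc=0x30F7D bytes_emitted=9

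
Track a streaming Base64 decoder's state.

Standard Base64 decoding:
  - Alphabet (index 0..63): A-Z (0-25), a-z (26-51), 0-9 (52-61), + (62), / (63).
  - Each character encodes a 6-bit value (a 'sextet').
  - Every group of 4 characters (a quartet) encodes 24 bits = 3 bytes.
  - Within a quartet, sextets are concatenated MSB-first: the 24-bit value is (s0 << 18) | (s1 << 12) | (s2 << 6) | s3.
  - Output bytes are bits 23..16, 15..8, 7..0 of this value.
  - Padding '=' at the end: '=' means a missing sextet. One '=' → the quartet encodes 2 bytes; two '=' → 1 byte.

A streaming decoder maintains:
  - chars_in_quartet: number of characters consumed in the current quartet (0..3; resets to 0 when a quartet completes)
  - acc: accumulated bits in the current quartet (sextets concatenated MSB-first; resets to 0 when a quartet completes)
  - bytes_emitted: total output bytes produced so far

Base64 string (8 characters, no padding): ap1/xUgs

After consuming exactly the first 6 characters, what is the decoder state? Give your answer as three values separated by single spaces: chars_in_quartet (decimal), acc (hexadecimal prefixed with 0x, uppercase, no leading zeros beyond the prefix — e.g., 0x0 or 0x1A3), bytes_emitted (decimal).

Answer: 2 0xC54 3

Derivation:
After char 0 ('a'=26): chars_in_quartet=1 acc=0x1A bytes_emitted=0
After char 1 ('p'=41): chars_in_quartet=2 acc=0x6A9 bytes_emitted=0
After char 2 ('1'=53): chars_in_quartet=3 acc=0x1AA75 bytes_emitted=0
After char 3 ('/'=63): chars_in_quartet=4 acc=0x6A9D7F -> emit 6A 9D 7F, reset; bytes_emitted=3
After char 4 ('x'=49): chars_in_quartet=1 acc=0x31 bytes_emitted=3
After char 5 ('U'=20): chars_in_quartet=2 acc=0xC54 bytes_emitted=3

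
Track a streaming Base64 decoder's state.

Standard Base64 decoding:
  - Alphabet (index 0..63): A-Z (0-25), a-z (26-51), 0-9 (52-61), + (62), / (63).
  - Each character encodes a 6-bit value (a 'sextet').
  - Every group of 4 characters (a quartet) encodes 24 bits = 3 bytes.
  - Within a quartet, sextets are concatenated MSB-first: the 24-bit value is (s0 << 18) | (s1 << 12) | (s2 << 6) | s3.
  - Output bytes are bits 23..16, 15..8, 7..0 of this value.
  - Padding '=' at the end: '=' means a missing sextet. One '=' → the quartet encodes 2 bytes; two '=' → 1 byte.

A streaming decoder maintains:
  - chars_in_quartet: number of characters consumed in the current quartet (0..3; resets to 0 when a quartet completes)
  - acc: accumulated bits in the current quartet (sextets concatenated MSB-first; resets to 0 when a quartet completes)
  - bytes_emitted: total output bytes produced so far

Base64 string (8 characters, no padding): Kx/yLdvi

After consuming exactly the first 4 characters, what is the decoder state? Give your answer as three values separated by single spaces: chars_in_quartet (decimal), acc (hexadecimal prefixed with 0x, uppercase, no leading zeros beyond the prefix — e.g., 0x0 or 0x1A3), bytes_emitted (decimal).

After char 0 ('K'=10): chars_in_quartet=1 acc=0xA bytes_emitted=0
After char 1 ('x'=49): chars_in_quartet=2 acc=0x2B1 bytes_emitted=0
After char 2 ('/'=63): chars_in_quartet=3 acc=0xAC7F bytes_emitted=0
After char 3 ('y'=50): chars_in_quartet=4 acc=0x2B1FF2 -> emit 2B 1F F2, reset; bytes_emitted=3

Answer: 0 0x0 3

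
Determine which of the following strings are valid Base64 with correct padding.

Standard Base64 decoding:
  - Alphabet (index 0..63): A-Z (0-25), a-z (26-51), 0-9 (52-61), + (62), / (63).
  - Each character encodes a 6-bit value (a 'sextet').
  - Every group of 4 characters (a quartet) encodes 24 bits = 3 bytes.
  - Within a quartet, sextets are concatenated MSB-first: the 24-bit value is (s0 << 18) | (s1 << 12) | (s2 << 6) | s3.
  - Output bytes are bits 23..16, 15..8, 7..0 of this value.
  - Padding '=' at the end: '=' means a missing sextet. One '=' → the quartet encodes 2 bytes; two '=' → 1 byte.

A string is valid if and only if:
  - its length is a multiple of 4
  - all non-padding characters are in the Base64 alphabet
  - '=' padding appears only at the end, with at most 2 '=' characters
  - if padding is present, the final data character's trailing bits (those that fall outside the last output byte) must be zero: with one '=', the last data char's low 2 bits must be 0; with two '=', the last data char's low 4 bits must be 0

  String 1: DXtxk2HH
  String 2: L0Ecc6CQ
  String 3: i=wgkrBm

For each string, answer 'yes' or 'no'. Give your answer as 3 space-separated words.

String 1: 'DXtxk2HH' → valid
String 2: 'L0Ecc6CQ' → valid
String 3: 'i=wgkrBm' → invalid (bad char(s): ['=']; '=' in middle)

Answer: yes yes no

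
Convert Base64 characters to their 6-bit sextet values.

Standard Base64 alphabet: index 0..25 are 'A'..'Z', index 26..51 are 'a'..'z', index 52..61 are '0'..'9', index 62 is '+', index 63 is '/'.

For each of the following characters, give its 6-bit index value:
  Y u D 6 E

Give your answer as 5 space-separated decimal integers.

Answer: 24 46 3 58 4

Derivation:
'Y': A..Z range, ord('Y') − ord('A') = 24
'u': a..z range, 26 + ord('u') − ord('a') = 46
'D': A..Z range, ord('D') − ord('A') = 3
'6': 0..9 range, 52 + ord('6') − ord('0') = 58
'E': A..Z range, ord('E') − ord('A') = 4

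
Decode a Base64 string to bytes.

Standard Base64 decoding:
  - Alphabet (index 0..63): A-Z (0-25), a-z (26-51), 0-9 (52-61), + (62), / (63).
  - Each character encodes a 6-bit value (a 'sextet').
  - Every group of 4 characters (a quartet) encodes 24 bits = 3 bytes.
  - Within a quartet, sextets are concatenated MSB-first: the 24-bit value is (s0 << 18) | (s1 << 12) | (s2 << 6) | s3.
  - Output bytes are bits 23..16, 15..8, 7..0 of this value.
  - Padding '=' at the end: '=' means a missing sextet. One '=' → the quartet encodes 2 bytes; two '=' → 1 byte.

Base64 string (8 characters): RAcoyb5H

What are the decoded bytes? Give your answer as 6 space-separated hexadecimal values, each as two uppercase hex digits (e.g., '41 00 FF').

Answer: 44 07 28 C9 BE 47

Derivation:
After char 0 ('R'=17): chars_in_quartet=1 acc=0x11 bytes_emitted=0
After char 1 ('A'=0): chars_in_quartet=2 acc=0x440 bytes_emitted=0
After char 2 ('c'=28): chars_in_quartet=3 acc=0x1101C bytes_emitted=0
After char 3 ('o'=40): chars_in_quartet=4 acc=0x440728 -> emit 44 07 28, reset; bytes_emitted=3
After char 4 ('y'=50): chars_in_quartet=1 acc=0x32 bytes_emitted=3
After char 5 ('b'=27): chars_in_quartet=2 acc=0xC9B bytes_emitted=3
After char 6 ('5'=57): chars_in_quartet=3 acc=0x326F9 bytes_emitted=3
After char 7 ('H'=7): chars_in_quartet=4 acc=0xC9BE47 -> emit C9 BE 47, reset; bytes_emitted=6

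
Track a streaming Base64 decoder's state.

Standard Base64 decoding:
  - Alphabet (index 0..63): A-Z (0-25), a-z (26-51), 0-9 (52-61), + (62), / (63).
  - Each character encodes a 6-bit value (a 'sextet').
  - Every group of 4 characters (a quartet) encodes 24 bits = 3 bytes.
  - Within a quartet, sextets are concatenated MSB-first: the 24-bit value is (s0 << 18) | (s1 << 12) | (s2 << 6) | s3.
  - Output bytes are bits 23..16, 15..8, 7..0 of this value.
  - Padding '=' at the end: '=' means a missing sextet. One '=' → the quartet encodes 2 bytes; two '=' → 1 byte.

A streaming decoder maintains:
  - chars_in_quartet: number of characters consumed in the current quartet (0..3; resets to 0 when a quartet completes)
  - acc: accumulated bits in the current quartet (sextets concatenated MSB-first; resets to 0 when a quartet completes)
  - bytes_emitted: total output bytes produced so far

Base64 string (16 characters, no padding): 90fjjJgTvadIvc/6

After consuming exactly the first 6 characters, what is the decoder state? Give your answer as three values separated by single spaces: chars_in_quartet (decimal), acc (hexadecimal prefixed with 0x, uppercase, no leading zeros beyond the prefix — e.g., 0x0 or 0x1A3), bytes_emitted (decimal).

After char 0 ('9'=61): chars_in_quartet=1 acc=0x3D bytes_emitted=0
After char 1 ('0'=52): chars_in_quartet=2 acc=0xF74 bytes_emitted=0
After char 2 ('f'=31): chars_in_quartet=3 acc=0x3DD1F bytes_emitted=0
After char 3 ('j'=35): chars_in_quartet=4 acc=0xF747E3 -> emit F7 47 E3, reset; bytes_emitted=3
After char 4 ('j'=35): chars_in_quartet=1 acc=0x23 bytes_emitted=3
After char 5 ('J'=9): chars_in_quartet=2 acc=0x8C9 bytes_emitted=3

Answer: 2 0x8C9 3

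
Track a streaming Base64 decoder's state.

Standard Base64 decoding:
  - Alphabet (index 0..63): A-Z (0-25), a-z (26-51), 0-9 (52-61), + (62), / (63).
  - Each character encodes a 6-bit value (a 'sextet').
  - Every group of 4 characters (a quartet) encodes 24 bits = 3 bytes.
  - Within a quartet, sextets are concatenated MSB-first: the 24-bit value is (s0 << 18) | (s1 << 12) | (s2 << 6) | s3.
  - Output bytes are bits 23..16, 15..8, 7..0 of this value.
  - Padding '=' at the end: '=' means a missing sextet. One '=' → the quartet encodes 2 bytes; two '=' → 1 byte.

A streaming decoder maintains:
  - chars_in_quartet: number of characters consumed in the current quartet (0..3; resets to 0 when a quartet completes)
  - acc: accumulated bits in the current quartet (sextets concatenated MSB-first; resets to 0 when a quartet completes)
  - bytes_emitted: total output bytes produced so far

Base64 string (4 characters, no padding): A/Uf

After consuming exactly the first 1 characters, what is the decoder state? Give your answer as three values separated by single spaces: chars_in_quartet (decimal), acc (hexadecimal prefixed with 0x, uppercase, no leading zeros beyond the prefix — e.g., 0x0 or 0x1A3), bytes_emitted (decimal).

Answer: 1 0x0 0

Derivation:
After char 0 ('A'=0): chars_in_quartet=1 acc=0x0 bytes_emitted=0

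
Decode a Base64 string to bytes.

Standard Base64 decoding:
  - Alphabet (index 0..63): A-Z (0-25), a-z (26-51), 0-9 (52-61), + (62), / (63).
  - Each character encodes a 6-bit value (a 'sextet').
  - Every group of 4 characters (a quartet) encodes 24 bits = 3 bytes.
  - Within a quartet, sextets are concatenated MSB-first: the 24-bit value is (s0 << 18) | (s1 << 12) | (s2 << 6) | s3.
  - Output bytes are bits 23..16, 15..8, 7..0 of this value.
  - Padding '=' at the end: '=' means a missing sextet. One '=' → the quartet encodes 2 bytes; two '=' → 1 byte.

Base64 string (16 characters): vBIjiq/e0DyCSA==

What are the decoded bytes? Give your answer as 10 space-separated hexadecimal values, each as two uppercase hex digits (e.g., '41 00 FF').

After char 0 ('v'=47): chars_in_quartet=1 acc=0x2F bytes_emitted=0
After char 1 ('B'=1): chars_in_quartet=2 acc=0xBC1 bytes_emitted=0
After char 2 ('I'=8): chars_in_quartet=3 acc=0x2F048 bytes_emitted=0
After char 3 ('j'=35): chars_in_quartet=4 acc=0xBC1223 -> emit BC 12 23, reset; bytes_emitted=3
After char 4 ('i'=34): chars_in_quartet=1 acc=0x22 bytes_emitted=3
After char 5 ('q'=42): chars_in_quartet=2 acc=0x8AA bytes_emitted=3
After char 6 ('/'=63): chars_in_quartet=3 acc=0x22ABF bytes_emitted=3
After char 7 ('e'=30): chars_in_quartet=4 acc=0x8AAFDE -> emit 8A AF DE, reset; bytes_emitted=6
After char 8 ('0'=52): chars_in_quartet=1 acc=0x34 bytes_emitted=6
After char 9 ('D'=3): chars_in_quartet=2 acc=0xD03 bytes_emitted=6
After char 10 ('y'=50): chars_in_quartet=3 acc=0x340F2 bytes_emitted=6
After char 11 ('C'=2): chars_in_quartet=4 acc=0xD03C82 -> emit D0 3C 82, reset; bytes_emitted=9
After char 12 ('S'=18): chars_in_quartet=1 acc=0x12 bytes_emitted=9
After char 13 ('A'=0): chars_in_quartet=2 acc=0x480 bytes_emitted=9
Padding '==': partial quartet acc=0x480 -> emit 48; bytes_emitted=10

Answer: BC 12 23 8A AF DE D0 3C 82 48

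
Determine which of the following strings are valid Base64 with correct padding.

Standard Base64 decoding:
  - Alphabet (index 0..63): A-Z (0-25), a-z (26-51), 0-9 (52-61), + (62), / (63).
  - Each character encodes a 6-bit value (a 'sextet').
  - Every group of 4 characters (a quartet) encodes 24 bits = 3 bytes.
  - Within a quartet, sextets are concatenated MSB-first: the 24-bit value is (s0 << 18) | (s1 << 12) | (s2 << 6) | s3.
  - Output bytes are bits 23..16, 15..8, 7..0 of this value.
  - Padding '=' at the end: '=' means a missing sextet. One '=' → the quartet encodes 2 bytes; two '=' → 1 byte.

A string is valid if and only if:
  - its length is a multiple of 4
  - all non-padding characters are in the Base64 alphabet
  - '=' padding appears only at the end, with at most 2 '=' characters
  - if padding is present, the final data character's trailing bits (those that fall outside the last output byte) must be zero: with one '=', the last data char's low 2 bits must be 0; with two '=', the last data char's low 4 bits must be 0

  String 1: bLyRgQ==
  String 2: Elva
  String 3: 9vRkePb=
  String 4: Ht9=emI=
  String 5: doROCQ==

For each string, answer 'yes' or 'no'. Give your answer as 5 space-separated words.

String 1: 'bLyRgQ==' → valid
String 2: 'Elva' → valid
String 3: '9vRkePb=' → invalid (bad trailing bits)
String 4: 'Ht9=emI=' → invalid (bad char(s): ['=']; '=' in middle)
String 5: 'doROCQ==' → valid

Answer: yes yes no no yes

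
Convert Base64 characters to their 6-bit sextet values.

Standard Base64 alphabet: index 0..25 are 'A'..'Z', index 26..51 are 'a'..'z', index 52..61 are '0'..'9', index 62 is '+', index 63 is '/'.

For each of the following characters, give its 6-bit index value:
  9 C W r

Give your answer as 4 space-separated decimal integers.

'9': 0..9 range, 52 + ord('9') − ord('0') = 61
'C': A..Z range, ord('C') − ord('A') = 2
'W': A..Z range, ord('W') − ord('A') = 22
'r': a..z range, 26 + ord('r') − ord('a') = 43

Answer: 61 2 22 43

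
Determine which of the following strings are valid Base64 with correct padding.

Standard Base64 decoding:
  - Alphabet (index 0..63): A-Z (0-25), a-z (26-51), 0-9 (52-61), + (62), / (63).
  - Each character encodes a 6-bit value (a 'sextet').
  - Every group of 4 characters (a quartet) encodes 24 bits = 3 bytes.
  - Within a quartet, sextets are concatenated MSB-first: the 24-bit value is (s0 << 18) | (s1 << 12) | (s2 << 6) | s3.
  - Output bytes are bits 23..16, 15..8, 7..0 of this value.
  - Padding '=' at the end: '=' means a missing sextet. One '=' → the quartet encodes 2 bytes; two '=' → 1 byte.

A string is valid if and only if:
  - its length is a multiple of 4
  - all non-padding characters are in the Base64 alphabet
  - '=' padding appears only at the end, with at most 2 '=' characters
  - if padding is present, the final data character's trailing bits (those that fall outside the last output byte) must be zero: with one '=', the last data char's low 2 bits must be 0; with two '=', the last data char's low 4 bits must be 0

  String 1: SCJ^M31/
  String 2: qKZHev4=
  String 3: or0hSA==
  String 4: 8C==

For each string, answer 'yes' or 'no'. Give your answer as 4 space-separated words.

String 1: 'SCJ^M31/' → invalid (bad char(s): ['^'])
String 2: 'qKZHev4=' → valid
String 3: 'or0hSA==' → valid
String 4: '8C==' → invalid (bad trailing bits)

Answer: no yes yes no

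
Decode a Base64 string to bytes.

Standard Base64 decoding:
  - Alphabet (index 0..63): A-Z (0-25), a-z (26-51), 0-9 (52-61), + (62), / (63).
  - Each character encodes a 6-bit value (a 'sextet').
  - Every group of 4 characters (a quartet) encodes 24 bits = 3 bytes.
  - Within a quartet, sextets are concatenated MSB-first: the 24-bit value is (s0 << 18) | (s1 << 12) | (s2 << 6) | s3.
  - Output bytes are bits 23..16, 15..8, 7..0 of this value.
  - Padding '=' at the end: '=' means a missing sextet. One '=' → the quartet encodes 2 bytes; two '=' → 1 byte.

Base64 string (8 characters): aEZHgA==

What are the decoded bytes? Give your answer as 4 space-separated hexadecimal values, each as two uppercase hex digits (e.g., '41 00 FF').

After char 0 ('a'=26): chars_in_quartet=1 acc=0x1A bytes_emitted=0
After char 1 ('E'=4): chars_in_quartet=2 acc=0x684 bytes_emitted=0
After char 2 ('Z'=25): chars_in_quartet=3 acc=0x1A119 bytes_emitted=0
After char 3 ('H'=7): chars_in_quartet=4 acc=0x684647 -> emit 68 46 47, reset; bytes_emitted=3
After char 4 ('g'=32): chars_in_quartet=1 acc=0x20 bytes_emitted=3
After char 5 ('A'=0): chars_in_quartet=2 acc=0x800 bytes_emitted=3
Padding '==': partial quartet acc=0x800 -> emit 80; bytes_emitted=4

Answer: 68 46 47 80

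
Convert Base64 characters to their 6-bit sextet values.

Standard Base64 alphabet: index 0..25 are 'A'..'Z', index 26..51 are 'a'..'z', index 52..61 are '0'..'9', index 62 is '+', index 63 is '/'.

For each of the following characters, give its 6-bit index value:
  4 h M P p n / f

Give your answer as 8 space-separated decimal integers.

'4': 0..9 range, 52 + ord('4') − ord('0') = 56
'h': a..z range, 26 + ord('h') − ord('a') = 33
'M': A..Z range, ord('M') − ord('A') = 12
'P': A..Z range, ord('P') − ord('A') = 15
'p': a..z range, 26 + ord('p') − ord('a') = 41
'n': a..z range, 26 + ord('n') − ord('a') = 39
'/': index 63
'f': a..z range, 26 + ord('f') − ord('a') = 31

Answer: 56 33 12 15 41 39 63 31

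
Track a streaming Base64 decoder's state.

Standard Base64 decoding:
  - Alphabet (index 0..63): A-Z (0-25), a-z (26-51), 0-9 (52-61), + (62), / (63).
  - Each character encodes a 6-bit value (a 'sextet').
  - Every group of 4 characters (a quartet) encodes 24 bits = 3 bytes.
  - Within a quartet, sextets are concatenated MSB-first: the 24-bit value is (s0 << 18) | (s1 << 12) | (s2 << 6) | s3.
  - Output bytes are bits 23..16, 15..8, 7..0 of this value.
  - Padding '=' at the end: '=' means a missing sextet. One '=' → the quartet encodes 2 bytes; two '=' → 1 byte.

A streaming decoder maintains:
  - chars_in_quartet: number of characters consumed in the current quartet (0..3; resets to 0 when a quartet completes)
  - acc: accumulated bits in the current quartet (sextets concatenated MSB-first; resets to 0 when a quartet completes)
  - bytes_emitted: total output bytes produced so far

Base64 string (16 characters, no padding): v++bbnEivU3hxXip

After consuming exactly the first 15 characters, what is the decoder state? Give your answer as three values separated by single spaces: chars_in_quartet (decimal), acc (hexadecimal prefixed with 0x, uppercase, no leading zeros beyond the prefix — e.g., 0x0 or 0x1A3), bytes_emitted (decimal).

Answer: 3 0x315E2 9

Derivation:
After char 0 ('v'=47): chars_in_quartet=1 acc=0x2F bytes_emitted=0
After char 1 ('+'=62): chars_in_quartet=2 acc=0xBFE bytes_emitted=0
After char 2 ('+'=62): chars_in_quartet=3 acc=0x2FFBE bytes_emitted=0
After char 3 ('b'=27): chars_in_quartet=4 acc=0xBFEF9B -> emit BF EF 9B, reset; bytes_emitted=3
After char 4 ('b'=27): chars_in_quartet=1 acc=0x1B bytes_emitted=3
After char 5 ('n'=39): chars_in_quartet=2 acc=0x6E7 bytes_emitted=3
After char 6 ('E'=4): chars_in_quartet=3 acc=0x1B9C4 bytes_emitted=3
After char 7 ('i'=34): chars_in_quartet=4 acc=0x6E7122 -> emit 6E 71 22, reset; bytes_emitted=6
After char 8 ('v'=47): chars_in_quartet=1 acc=0x2F bytes_emitted=6
After char 9 ('U'=20): chars_in_quartet=2 acc=0xBD4 bytes_emitted=6
After char 10 ('3'=55): chars_in_quartet=3 acc=0x2F537 bytes_emitted=6
After char 11 ('h'=33): chars_in_quartet=4 acc=0xBD4DE1 -> emit BD 4D E1, reset; bytes_emitted=9
After char 12 ('x'=49): chars_in_quartet=1 acc=0x31 bytes_emitted=9
After char 13 ('X'=23): chars_in_quartet=2 acc=0xC57 bytes_emitted=9
After char 14 ('i'=34): chars_in_quartet=3 acc=0x315E2 bytes_emitted=9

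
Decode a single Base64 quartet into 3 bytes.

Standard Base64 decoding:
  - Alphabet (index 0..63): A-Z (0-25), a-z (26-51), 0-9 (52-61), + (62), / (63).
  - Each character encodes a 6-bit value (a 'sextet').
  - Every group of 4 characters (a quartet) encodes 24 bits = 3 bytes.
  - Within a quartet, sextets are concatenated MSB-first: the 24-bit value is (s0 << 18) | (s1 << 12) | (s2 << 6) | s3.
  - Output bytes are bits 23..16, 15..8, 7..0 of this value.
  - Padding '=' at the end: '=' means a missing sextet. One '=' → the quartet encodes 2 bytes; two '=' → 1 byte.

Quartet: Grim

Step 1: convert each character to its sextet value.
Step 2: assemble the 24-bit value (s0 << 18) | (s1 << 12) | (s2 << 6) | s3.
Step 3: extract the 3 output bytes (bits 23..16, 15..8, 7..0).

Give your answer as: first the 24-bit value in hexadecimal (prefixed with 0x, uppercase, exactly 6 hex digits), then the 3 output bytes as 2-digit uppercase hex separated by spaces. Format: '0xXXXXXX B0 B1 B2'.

Sextets: G=6, r=43, i=34, m=38
24-bit: (6<<18) | (43<<12) | (34<<6) | 38
      = 0x180000 | 0x02B000 | 0x000880 | 0x000026
      = 0x1AB8A6
Bytes: (v>>16)&0xFF=1A, (v>>8)&0xFF=B8, v&0xFF=A6

Answer: 0x1AB8A6 1A B8 A6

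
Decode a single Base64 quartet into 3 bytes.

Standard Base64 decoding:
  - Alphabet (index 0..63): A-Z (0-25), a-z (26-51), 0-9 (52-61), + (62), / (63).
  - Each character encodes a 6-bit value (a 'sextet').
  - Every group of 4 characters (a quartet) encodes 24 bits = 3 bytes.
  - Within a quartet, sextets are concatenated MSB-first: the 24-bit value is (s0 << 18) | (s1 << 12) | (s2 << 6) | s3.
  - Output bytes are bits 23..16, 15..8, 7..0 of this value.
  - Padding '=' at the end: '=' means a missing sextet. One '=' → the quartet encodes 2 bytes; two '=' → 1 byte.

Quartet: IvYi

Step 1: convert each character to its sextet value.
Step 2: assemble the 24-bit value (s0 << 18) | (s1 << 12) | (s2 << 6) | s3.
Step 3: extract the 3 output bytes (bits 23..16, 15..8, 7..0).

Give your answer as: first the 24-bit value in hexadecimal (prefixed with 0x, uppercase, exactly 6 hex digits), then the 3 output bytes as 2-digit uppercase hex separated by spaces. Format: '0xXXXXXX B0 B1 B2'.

Sextets: I=8, v=47, Y=24, i=34
24-bit: (8<<18) | (47<<12) | (24<<6) | 34
      = 0x200000 | 0x02F000 | 0x000600 | 0x000022
      = 0x22F622
Bytes: (v>>16)&0xFF=22, (v>>8)&0xFF=F6, v&0xFF=22

Answer: 0x22F622 22 F6 22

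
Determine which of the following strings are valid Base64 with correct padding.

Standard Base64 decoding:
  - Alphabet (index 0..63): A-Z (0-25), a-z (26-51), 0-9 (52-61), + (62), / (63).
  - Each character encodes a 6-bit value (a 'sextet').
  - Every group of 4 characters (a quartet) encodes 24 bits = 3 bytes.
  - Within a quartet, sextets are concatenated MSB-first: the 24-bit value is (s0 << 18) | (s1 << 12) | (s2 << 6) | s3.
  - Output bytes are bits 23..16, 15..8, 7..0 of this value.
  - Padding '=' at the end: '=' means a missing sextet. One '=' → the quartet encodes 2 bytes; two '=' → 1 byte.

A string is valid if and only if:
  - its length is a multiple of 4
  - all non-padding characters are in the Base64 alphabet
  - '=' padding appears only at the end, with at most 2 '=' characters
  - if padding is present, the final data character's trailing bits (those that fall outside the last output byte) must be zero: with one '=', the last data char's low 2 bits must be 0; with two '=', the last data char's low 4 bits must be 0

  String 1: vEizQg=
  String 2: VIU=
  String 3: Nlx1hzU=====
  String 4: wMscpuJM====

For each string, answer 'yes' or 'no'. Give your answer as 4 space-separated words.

Answer: no yes no no

Derivation:
String 1: 'vEizQg=' → invalid (len=7 not mult of 4)
String 2: 'VIU=' → valid
String 3: 'Nlx1hzU=====' → invalid (5 pad chars (max 2))
String 4: 'wMscpuJM====' → invalid (4 pad chars (max 2))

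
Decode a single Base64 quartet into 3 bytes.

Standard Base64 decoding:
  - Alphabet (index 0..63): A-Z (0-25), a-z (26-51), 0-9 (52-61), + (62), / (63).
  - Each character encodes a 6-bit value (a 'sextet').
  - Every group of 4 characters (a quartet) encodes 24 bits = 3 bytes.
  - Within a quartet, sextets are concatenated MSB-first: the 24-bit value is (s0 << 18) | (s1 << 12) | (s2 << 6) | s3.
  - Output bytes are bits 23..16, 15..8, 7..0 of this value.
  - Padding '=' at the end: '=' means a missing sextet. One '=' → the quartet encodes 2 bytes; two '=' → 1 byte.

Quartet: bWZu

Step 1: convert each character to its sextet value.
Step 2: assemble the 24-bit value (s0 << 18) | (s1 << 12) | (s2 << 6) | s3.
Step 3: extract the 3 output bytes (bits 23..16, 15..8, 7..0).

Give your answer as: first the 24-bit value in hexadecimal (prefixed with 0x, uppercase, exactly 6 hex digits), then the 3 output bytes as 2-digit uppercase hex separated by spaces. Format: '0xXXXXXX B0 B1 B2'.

Answer: 0x6D666E 6D 66 6E

Derivation:
Sextets: b=27, W=22, Z=25, u=46
24-bit: (27<<18) | (22<<12) | (25<<6) | 46
      = 0x6C0000 | 0x016000 | 0x000640 | 0x00002E
      = 0x6D666E
Bytes: (v>>16)&0xFF=6D, (v>>8)&0xFF=66, v&0xFF=6E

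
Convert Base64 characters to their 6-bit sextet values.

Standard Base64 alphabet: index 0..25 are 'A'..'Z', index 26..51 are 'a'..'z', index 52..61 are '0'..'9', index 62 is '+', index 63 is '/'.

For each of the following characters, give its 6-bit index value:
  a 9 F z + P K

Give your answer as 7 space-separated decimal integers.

'a': a..z range, 26 + ord('a') − ord('a') = 26
'9': 0..9 range, 52 + ord('9') − ord('0') = 61
'F': A..Z range, ord('F') − ord('A') = 5
'z': a..z range, 26 + ord('z') − ord('a') = 51
'+': index 62
'P': A..Z range, ord('P') − ord('A') = 15
'K': A..Z range, ord('K') − ord('A') = 10

Answer: 26 61 5 51 62 15 10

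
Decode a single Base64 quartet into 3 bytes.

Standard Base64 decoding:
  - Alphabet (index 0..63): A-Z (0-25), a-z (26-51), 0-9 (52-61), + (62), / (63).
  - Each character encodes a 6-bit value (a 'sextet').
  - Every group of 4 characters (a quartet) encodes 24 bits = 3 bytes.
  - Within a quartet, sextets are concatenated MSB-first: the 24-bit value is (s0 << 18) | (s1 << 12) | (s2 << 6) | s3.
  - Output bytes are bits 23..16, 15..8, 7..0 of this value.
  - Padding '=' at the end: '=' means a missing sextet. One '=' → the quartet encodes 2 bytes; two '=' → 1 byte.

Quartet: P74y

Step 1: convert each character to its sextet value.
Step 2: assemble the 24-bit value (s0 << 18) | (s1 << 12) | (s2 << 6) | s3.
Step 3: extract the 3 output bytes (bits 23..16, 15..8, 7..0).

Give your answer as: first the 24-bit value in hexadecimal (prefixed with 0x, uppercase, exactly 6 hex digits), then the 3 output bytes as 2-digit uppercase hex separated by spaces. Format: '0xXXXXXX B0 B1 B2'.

Answer: 0x3FBE32 3F BE 32

Derivation:
Sextets: P=15, 7=59, 4=56, y=50
24-bit: (15<<18) | (59<<12) | (56<<6) | 50
      = 0x3C0000 | 0x03B000 | 0x000E00 | 0x000032
      = 0x3FBE32
Bytes: (v>>16)&0xFF=3F, (v>>8)&0xFF=BE, v&0xFF=32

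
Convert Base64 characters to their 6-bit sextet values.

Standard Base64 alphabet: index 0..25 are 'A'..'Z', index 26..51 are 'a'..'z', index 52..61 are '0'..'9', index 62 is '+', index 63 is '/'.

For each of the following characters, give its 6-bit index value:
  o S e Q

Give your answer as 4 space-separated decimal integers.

Answer: 40 18 30 16

Derivation:
'o': a..z range, 26 + ord('o') − ord('a') = 40
'S': A..Z range, ord('S') − ord('A') = 18
'e': a..z range, 26 + ord('e') − ord('a') = 30
'Q': A..Z range, ord('Q') − ord('A') = 16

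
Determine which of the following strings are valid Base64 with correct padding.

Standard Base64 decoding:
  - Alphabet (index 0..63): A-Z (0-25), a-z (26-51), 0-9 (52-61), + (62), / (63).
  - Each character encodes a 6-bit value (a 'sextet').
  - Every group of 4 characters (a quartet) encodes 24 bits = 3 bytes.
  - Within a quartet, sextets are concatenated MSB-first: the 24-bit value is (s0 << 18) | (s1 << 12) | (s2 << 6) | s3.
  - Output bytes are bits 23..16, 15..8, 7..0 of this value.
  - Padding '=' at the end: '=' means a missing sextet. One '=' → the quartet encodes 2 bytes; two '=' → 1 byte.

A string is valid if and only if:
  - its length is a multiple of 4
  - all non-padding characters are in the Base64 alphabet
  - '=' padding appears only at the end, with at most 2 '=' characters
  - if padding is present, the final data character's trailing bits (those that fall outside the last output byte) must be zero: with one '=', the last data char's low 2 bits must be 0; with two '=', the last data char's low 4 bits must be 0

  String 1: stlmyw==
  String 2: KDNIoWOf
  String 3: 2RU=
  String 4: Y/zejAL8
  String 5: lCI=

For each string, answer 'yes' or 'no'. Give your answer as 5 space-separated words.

String 1: 'stlmyw==' → valid
String 2: 'KDNIoWOf' → valid
String 3: '2RU=' → valid
String 4: 'Y/zejAL8' → valid
String 5: 'lCI=' → valid

Answer: yes yes yes yes yes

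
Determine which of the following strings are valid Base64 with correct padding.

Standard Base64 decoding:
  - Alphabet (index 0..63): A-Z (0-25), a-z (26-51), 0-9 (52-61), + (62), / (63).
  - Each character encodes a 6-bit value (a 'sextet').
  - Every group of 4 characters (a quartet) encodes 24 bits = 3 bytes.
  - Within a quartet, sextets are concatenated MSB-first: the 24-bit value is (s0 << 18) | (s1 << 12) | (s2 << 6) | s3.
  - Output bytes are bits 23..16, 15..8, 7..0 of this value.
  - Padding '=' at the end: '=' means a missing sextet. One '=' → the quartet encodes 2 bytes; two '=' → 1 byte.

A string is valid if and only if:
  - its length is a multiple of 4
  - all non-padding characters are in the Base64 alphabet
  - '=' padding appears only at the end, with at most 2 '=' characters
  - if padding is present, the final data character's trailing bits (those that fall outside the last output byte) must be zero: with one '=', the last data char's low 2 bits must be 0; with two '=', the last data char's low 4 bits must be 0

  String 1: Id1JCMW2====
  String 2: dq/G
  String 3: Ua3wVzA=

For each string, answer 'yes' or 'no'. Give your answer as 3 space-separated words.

Answer: no yes yes

Derivation:
String 1: 'Id1JCMW2====' → invalid (4 pad chars (max 2))
String 2: 'dq/G' → valid
String 3: 'Ua3wVzA=' → valid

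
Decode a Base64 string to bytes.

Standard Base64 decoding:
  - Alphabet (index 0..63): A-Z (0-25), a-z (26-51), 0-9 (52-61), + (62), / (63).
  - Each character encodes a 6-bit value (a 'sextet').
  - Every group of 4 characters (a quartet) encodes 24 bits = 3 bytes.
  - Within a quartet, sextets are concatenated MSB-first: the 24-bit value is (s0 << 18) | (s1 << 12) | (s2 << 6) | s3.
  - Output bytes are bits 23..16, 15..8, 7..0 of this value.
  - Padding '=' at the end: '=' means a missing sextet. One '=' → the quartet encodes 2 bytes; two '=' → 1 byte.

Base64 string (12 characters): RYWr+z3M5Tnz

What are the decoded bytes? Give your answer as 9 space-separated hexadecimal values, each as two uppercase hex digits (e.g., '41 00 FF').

Answer: 45 85 AB FB 3D CC E5 39 F3

Derivation:
After char 0 ('R'=17): chars_in_quartet=1 acc=0x11 bytes_emitted=0
After char 1 ('Y'=24): chars_in_quartet=2 acc=0x458 bytes_emitted=0
After char 2 ('W'=22): chars_in_quartet=3 acc=0x11616 bytes_emitted=0
After char 3 ('r'=43): chars_in_quartet=4 acc=0x4585AB -> emit 45 85 AB, reset; bytes_emitted=3
After char 4 ('+'=62): chars_in_quartet=1 acc=0x3E bytes_emitted=3
After char 5 ('z'=51): chars_in_quartet=2 acc=0xFB3 bytes_emitted=3
After char 6 ('3'=55): chars_in_quartet=3 acc=0x3ECF7 bytes_emitted=3
After char 7 ('M'=12): chars_in_quartet=4 acc=0xFB3DCC -> emit FB 3D CC, reset; bytes_emitted=6
After char 8 ('5'=57): chars_in_quartet=1 acc=0x39 bytes_emitted=6
After char 9 ('T'=19): chars_in_quartet=2 acc=0xE53 bytes_emitted=6
After char 10 ('n'=39): chars_in_quartet=3 acc=0x394E7 bytes_emitted=6
After char 11 ('z'=51): chars_in_quartet=4 acc=0xE539F3 -> emit E5 39 F3, reset; bytes_emitted=9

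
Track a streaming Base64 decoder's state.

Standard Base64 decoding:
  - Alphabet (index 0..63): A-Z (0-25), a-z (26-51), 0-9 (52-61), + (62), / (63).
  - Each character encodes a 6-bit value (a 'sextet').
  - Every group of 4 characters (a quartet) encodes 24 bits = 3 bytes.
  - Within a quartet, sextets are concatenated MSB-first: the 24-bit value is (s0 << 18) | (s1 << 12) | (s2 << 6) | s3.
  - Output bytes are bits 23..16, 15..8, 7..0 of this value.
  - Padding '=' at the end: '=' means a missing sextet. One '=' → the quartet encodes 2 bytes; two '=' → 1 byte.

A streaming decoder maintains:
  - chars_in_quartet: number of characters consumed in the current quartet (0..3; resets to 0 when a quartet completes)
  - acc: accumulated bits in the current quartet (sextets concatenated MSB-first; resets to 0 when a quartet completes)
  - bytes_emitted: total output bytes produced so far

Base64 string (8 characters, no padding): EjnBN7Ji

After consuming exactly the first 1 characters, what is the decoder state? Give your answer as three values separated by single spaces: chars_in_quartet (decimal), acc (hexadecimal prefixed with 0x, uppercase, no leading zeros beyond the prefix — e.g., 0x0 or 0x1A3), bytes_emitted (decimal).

Answer: 1 0x4 0

Derivation:
After char 0 ('E'=4): chars_in_quartet=1 acc=0x4 bytes_emitted=0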